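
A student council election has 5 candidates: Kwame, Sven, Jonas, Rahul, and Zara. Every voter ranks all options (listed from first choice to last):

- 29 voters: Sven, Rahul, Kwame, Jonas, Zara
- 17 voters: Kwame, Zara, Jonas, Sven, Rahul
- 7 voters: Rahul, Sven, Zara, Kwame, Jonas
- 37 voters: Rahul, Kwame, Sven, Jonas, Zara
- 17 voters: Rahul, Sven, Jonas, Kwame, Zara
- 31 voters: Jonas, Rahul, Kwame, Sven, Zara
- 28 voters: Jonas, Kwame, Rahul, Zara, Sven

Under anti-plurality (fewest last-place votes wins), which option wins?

Last-place votes: Kwame 0, Sven 28, Jonas 7, Rahul 17, Zara 114.
Kwame is ranked last by the fewest voters, so Kwame wins.

Kwame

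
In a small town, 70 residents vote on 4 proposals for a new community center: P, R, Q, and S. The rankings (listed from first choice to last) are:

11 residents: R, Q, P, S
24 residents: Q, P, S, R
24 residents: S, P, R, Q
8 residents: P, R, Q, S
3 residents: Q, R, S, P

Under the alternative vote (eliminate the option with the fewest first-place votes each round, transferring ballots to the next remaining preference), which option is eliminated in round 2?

Round 1: P 8, R 11, Q 27, S 24. Eliminate P.
Round 2: R 19, Q 27, S 24. Eliminate R.

R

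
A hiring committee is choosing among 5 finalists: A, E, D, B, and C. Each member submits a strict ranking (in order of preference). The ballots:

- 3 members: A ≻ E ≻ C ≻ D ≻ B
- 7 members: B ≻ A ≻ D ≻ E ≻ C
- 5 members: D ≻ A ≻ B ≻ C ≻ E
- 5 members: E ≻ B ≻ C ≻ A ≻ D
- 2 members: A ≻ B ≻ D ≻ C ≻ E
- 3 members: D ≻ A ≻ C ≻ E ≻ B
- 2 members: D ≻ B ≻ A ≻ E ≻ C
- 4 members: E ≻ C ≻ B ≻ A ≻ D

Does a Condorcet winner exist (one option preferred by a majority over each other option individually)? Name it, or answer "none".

B vs A: 18–13 for B.
B vs E: 16–15 for B.
B vs D: 18–13 for B.
B vs C: 21–10 for B.
B beats every other option head-to-head.

B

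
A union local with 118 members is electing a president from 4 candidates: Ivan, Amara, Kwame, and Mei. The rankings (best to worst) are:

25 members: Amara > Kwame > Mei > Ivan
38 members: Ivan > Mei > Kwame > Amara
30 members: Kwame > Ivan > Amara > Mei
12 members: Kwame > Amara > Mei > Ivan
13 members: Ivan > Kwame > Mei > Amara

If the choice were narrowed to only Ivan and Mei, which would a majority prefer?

Voters preferring Ivan to Mei: 81; preferring Mei to Ivan: 37.
Ivan wins the head-to-head.

Ivan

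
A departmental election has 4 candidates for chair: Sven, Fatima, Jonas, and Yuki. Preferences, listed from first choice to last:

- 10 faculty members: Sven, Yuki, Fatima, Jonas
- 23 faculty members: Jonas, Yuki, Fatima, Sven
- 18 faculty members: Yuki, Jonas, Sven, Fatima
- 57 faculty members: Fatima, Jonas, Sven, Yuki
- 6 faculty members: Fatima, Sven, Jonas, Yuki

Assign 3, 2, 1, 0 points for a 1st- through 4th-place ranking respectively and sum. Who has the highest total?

Sven: 10·3 + 23·0 + 18·1 + 57·1 + 6·2 = 117
Fatima: 10·1 + 23·1 + 18·0 + 57·3 + 6·3 = 222
Jonas: 10·0 + 23·3 + 18·2 + 57·2 + 6·1 = 225
Yuki: 10·2 + 23·2 + 18·3 + 57·0 + 6·0 = 120
Jonas has the highest Borda score (225).

Jonas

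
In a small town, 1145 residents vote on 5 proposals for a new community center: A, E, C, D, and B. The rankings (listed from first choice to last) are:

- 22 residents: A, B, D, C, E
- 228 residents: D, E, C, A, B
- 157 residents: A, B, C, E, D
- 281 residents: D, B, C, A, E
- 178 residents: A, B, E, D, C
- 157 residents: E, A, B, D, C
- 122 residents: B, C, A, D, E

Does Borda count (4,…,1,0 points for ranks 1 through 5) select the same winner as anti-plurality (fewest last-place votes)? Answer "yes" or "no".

Borda — scores: A 2652, E 1825, C 1720, D 2537, B 2716. Winner: B.
Anti-plurality — last-place votes: A 0, E 425, C 335, D 157, B 228. Winner: A.
The two methods disagree.

no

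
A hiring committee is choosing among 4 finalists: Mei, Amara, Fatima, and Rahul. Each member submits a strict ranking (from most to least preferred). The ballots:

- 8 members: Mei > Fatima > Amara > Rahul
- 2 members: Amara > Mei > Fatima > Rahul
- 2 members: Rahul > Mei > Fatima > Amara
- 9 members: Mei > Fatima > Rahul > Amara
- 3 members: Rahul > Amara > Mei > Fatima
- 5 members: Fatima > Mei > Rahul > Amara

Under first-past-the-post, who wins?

Mei

First-place votes: Mei 17, Amara 2, Fatima 5, Rahul 5.
Mei has the most first-place votes.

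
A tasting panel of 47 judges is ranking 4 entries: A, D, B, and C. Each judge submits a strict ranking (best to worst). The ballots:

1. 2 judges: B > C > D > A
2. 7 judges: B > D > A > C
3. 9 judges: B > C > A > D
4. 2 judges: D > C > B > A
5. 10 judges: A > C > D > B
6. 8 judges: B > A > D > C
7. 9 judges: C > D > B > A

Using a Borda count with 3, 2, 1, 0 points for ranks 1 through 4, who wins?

A: 2·0 + 7·1 + 9·1 + 2·0 + 10·3 + 8·2 + 9·0 = 62
D: 2·1 + 7·2 + 9·0 + 2·3 + 10·1 + 8·1 + 9·2 = 58
B: 2·3 + 7·3 + 9·3 + 2·1 + 10·0 + 8·3 + 9·1 = 89
C: 2·2 + 7·0 + 9·2 + 2·2 + 10·2 + 8·0 + 9·3 = 73
B has the highest Borda score (89).

B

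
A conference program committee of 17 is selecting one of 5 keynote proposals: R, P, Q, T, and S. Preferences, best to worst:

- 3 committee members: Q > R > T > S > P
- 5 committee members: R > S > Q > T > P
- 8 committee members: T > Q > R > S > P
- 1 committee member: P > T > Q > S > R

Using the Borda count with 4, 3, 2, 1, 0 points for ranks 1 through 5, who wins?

R: 3·3 + 5·4 + 8·2 + 1·0 = 45
P: 3·0 + 5·0 + 8·0 + 1·4 = 4
Q: 3·4 + 5·2 + 8·3 + 1·2 = 48
T: 3·2 + 5·1 + 8·4 + 1·3 = 46
S: 3·1 + 5·3 + 8·1 + 1·1 = 27
Q has the highest Borda score (48).

Q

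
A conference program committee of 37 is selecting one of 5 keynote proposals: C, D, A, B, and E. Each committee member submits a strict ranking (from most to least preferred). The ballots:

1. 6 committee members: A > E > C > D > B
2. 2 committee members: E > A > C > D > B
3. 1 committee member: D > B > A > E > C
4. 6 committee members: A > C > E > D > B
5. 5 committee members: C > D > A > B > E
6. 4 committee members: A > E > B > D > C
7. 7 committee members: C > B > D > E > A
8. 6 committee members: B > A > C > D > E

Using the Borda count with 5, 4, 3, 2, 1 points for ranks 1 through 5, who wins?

C: 6·3 + 2·3 + 1·1 + 6·4 + 5·5 + 4·1 + 7·5 + 6·3 = 131
D: 6·2 + 2·2 + 1·5 + 6·2 + 5·4 + 4·2 + 7·3 + 6·2 = 94
A: 6·5 + 2·4 + 1·3 + 6·5 + 5·3 + 4·5 + 7·1 + 6·4 = 137
B: 6·1 + 2·1 + 1·4 + 6·1 + 5·2 + 4·3 + 7·4 + 6·5 = 98
E: 6·4 + 2·5 + 1·2 + 6·3 + 5·1 + 4·4 + 7·2 + 6·1 = 95
A has the highest Borda score (137).

A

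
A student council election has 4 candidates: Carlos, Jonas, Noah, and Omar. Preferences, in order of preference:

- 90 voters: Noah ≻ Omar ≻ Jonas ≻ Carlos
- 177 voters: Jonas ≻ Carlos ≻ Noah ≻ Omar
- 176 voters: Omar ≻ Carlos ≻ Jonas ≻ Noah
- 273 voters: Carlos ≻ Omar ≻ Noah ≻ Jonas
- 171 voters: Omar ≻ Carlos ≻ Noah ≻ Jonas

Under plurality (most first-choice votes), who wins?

First-place votes: Carlos 273, Jonas 177, Noah 90, Omar 347.
Omar has the most first-place votes.

Omar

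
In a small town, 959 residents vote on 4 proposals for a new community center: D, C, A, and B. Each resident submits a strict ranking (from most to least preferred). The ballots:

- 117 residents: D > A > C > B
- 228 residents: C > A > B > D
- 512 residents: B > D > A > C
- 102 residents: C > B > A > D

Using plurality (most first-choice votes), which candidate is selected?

B

First-place votes: D 117, C 330, A 0, B 512.
B has the most first-place votes.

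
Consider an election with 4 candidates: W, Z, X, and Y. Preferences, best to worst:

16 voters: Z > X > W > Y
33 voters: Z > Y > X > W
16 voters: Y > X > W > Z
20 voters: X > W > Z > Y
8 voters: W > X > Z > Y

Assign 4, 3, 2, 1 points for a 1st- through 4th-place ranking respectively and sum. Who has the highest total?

Z

W: 16·2 + 33·1 + 16·2 + 20·3 + 8·4 = 189
Z: 16·4 + 33·4 + 16·1 + 20·2 + 8·2 = 268
X: 16·3 + 33·2 + 16·3 + 20·4 + 8·3 = 266
Y: 16·1 + 33·3 + 16·4 + 20·1 + 8·1 = 207
Z has the highest Borda score (268).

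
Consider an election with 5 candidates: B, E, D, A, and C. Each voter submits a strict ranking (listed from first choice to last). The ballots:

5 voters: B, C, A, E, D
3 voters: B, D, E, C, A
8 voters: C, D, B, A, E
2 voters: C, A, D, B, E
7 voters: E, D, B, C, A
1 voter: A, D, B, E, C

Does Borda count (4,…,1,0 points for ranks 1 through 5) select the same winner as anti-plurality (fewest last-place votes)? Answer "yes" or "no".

yes

Borda — scores: B 66, E 40, D 61, A 28, C 65. Winner: B.
Anti-plurality — last-place votes: B 0, E 10, D 5, A 10, C 1. Winner: B.
The two methods agree.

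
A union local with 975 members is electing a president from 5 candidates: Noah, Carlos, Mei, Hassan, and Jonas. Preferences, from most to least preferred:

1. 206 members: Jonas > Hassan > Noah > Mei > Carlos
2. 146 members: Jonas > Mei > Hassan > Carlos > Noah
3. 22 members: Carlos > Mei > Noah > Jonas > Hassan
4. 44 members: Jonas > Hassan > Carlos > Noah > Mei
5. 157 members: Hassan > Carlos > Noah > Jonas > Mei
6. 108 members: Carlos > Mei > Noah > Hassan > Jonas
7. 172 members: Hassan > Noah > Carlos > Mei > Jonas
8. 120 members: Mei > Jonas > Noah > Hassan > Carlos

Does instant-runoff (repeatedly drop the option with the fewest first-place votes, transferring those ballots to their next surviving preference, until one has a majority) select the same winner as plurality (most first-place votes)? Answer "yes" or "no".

Instant-runoff — R1 Noah 0, Carlos 130, Mei 120, Hassan 329, Jonas 396 (Noah out); R2 Carlos 130, Mei 120, Hassan 329, Jonas 396 (Mei out); R3 Carlos 130, Hassan 329, Jonas 516 (Jonas winner). Winner: Jonas.
Plurality — first-place votes: Noah 0, Carlos 130, Mei 120, Hassan 329, Jonas 396. Winner: Jonas.
The two methods agree.

yes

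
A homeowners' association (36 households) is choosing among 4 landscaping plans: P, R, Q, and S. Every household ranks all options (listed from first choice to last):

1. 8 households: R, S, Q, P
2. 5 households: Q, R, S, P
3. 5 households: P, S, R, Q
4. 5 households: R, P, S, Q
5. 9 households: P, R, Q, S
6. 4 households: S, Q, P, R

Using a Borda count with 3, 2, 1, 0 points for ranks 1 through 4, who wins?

R

P: 8·0 + 5·0 + 5·3 + 5·2 + 9·3 + 4·1 = 56
R: 8·3 + 5·2 + 5·1 + 5·3 + 9·2 + 4·0 = 72
Q: 8·1 + 5·3 + 5·0 + 5·0 + 9·1 + 4·2 = 40
S: 8·2 + 5·1 + 5·2 + 5·1 + 9·0 + 4·3 = 48
R has the highest Borda score (72).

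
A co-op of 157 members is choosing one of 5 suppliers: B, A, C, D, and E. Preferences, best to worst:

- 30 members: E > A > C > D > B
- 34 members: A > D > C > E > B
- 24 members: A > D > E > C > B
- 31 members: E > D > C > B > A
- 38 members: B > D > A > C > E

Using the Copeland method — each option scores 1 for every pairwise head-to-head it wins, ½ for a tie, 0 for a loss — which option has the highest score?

B: loses to A, C, D, and E → score 0.
A: beats B, C, D, and E → score 4.
C: beats B; loses to A, D, and E → score 1.
D: beats B, C, and E; loses to A → score 3.
E: beats B and C; loses to A and D → score 2.
A has the best pairwise record.

A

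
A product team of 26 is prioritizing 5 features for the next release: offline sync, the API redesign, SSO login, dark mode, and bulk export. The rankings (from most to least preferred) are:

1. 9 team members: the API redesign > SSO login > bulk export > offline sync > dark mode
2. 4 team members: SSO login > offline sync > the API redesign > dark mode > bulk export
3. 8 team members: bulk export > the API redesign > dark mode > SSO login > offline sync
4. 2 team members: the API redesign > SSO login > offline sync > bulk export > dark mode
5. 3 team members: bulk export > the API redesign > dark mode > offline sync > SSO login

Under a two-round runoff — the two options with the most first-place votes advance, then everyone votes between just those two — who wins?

Round 1 first-place votes: offline sync 0, the API redesign 11, SSO login 4, dark mode 0, bulk export 11.
bulk export and the API redesign advance.
Runoff: bulk export is preferred to the API redesign by 11 voters; the API redesign by 15.
the API redesign wins the runoff.

the API redesign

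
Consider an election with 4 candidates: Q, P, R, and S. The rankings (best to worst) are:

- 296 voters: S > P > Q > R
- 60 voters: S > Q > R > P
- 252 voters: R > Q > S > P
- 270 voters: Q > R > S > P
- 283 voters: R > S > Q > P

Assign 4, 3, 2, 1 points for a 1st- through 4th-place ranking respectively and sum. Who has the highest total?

Q: 296·2 + 60·3 + 252·3 + 270·4 + 283·2 = 3174
P: 296·3 + 60·1 + 252·1 + 270·1 + 283·1 = 1753
R: 296·1 + 60·2 + 252·4 + 270·3 + 283·4 = 3366
S: 296·4 + 60·4 + 252·2 + 270·2 + 283·3 = 3317
R has the highest Borda score (3366).

R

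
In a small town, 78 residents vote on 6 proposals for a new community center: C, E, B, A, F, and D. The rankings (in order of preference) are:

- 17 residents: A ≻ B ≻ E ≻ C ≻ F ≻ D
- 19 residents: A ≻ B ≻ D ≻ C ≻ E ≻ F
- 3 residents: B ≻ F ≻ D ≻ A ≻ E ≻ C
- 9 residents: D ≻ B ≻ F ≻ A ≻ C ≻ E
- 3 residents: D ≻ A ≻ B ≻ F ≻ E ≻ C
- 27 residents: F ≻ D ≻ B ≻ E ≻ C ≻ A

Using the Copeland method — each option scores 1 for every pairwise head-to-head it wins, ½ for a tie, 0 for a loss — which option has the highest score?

B

C: loses to E, B, A, F, and D → score 0.
E: beats C; loses to B, A, F, and D → score 1.
B: beats C, E, and F; ties A and D → score 4.
A: beats C and E; ties B and F; loses to D → score 3.
F: beats C, E, and D; ties A; loses to B → score 3.5.
D: beats C, E, and A; ties B; loses to F → score 3.5.
B has the best pairwise record.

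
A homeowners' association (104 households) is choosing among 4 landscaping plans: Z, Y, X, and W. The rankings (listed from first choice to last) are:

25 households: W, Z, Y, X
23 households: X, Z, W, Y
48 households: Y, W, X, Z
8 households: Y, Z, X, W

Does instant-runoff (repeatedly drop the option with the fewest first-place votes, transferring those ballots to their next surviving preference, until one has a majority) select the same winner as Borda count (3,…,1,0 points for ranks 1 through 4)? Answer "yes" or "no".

no

Instant-runoff — R1 Z 0, Y 56, X 23, W 25 (Y winner). Winner: Y.
Borda — scores: Z 112, Y 193, X 125, W 194. Winner: W.
The two methods disagree.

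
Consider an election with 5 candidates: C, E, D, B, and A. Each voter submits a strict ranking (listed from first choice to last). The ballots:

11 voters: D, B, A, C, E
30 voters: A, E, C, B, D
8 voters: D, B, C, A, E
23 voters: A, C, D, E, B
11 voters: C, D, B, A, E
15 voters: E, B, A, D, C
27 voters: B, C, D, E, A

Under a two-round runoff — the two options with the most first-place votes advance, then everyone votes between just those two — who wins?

B

Round 1 first-place votes: C 11, E 15, D 19, B 27, A 53.
A and B advance.
Runoff: A is preferred to B by 53 voters; B by 72.
B wins the runoff.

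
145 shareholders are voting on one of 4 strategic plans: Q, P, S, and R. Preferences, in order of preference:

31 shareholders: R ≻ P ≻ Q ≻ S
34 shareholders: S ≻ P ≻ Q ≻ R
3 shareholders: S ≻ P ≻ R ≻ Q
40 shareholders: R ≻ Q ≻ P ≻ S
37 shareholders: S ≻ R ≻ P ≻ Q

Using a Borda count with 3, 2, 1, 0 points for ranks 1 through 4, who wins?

R

Q: 31·1 + 34·1 + 3·0 + 40·2 + 37·0 = 145
P: 31·2 + 34·2 + 3·2 + 40·1 + 37·1 = 213
S: 31·0 + 34·3 + 3·3 + 40·0 + 37·3 = 222
R: 31·3 + 34·0 + 3·1 + 40·3 + 37·2 = 290
R has the highest Borda score (290).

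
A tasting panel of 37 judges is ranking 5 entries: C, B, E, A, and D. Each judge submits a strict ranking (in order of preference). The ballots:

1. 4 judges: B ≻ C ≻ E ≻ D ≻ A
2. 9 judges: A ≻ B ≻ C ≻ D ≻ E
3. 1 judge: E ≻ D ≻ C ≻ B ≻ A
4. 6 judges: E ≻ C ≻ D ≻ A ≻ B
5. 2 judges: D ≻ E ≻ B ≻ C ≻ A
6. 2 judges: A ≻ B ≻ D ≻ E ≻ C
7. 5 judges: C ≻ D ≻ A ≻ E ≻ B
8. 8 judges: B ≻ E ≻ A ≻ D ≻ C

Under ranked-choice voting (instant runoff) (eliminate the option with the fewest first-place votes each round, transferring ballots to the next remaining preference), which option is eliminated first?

Round 1: C 5, B 12, E 7, A 11, D 2. Eliminate D.

D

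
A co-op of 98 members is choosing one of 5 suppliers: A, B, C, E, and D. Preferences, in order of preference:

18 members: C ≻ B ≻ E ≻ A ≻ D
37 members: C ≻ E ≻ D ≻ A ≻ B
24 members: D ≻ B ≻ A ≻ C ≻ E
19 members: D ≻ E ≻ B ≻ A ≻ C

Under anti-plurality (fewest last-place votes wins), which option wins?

A

Last-place votes: A 0, B 37, C 19, E 24, D 18.
A is ranked last by the fewest voters, so A wins.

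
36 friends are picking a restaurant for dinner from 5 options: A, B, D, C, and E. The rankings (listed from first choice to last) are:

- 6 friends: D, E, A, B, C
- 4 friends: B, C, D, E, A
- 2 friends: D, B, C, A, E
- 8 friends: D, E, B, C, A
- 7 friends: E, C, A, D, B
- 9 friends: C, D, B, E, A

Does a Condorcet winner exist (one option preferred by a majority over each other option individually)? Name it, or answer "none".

none

Checking pairwise contests:
B beats A 23–13.
D beats B 32–4.
C beats D 20–16.
B beats C 20–16.
D beats E 29–7.
Every option loses at least one head-to-head, so there is no Condorcet winner.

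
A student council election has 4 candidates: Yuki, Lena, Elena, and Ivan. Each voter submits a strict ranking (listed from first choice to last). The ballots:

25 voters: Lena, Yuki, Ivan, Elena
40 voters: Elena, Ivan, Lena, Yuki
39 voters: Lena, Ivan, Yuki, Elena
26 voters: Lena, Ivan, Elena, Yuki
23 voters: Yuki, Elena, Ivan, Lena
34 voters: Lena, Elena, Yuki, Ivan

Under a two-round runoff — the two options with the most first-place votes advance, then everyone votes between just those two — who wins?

Round 1 first-place votes: Yuki 23, Lena 124, Elena 40, Ivan 0.
Lena and Elena advance.
Runoff: Lena is preferred to Elena by 124 voters; Elena by 63.
Lena wins the runoff.

Lena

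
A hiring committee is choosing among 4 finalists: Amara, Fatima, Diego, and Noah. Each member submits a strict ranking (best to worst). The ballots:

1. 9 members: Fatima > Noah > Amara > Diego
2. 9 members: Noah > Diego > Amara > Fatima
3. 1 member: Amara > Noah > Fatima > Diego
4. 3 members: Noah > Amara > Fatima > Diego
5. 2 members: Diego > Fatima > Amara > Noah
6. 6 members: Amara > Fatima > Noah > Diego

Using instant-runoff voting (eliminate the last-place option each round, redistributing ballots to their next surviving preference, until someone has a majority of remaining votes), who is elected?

Fatima

Round 1: Amara 7, Fatima 9, Diego 2, Noah 12. Eliminate Diego.
Round 2: Amara 7, Fatima 11, Noah 12. Eliminate Amara.
Round 3: Fatima 17, Noah 13. Fatima has a majority.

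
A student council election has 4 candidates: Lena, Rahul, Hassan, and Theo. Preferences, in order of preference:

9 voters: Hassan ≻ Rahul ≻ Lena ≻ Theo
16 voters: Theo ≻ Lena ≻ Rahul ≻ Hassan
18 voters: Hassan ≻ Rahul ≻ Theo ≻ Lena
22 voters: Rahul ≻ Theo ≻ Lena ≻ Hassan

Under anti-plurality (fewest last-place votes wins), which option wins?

Last-place votes: Lena 18, Rahul 0, Hassan 38, Theo 9.
Rahul is ranked last by the fewest voters, so Rahul wins.

Rahul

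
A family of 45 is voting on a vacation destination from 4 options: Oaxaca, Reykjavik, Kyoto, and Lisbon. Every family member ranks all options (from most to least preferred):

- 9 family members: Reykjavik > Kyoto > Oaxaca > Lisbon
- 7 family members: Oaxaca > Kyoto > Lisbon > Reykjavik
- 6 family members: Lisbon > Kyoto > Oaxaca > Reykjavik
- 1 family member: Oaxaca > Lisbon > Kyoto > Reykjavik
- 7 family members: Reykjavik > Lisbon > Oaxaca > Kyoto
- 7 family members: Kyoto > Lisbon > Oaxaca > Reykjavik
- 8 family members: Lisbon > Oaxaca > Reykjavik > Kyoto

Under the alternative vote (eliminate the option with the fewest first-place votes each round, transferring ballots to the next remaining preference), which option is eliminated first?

Kyoto

Round 1: Oaxaca 8, Reykjavik 16, Kyoto 7, Lisbon 14. Eliminate Kyoto.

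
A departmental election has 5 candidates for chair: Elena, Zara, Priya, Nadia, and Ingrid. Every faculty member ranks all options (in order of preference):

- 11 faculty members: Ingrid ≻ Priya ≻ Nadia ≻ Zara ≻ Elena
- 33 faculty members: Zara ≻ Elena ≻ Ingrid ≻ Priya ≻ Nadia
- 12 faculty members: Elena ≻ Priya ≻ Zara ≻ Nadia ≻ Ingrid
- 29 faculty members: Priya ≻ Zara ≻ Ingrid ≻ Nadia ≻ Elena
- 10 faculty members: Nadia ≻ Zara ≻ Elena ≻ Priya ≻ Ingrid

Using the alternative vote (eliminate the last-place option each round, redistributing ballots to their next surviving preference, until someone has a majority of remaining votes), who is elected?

Priya

Round 1: Elena 12, Zara 33, Priya 29, Nadia 10, Ingrid 11. Eliminate Nadia.
Round 2: Elena 12, Zara 43, Priya 29, Ingrid 11. Eliminate Ingrid.
Round 3: Elena 12, Zara 43, Priya 40. Eliminate Elena.
Round 4: Zara 43, Priya 52. Priya has a majority.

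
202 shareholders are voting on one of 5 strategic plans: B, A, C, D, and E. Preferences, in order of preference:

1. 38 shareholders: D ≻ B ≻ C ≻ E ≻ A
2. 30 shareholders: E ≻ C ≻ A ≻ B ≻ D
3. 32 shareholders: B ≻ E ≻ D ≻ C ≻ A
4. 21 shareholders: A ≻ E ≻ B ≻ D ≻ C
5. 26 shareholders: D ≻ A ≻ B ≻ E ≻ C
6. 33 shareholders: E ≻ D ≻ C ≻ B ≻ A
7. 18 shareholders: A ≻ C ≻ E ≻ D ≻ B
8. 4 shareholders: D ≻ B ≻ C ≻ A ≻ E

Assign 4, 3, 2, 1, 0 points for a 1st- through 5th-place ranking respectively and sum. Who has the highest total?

E

B: 38·3 + 30·1 + 32·4 + 21·2 + 26·2 + 33·1 + 18·0 + 4·3 = 411
A: 38·0 + 30·2 + 32·0 + 21·4 + 26·3 + 33·0 + 18·4 + 4·1 = 298
C: 38·2 + 30·3 + 32·1 + 21·0 + 26·0 + 33·2 + 18·3 + 4·2 = 326
D: 38·4 + 30·0 + 32·2 + 21·1 + 26·4 + 33·3 + 18·1 + 4·4 = 474
E: 38·1 + 30·4 + 32·3 + 21·3 + 26·1 + 33·4 + 18·2 + 4·0 = 511
E has the highest Borda score (511).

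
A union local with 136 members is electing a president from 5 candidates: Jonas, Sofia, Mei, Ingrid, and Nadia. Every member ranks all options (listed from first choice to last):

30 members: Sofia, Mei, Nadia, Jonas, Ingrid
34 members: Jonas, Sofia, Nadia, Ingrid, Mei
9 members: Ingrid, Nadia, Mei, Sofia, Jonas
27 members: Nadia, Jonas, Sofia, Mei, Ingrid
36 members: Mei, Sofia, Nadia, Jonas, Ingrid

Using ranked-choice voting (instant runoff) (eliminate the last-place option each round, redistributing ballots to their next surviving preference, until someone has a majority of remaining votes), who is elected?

Nadia

Round 1: Jonas 34, Sofia 30, Mei 36, Ingrid 9, Nadia 27. Eliminate Ingrid.
Round 2: Jonas 34, Sofia 30, Mei 36, Nadia 36. Eliminate Sofia.
Round 3: Jonas 34, Mei 66, Nadia 36. Eliminate Jonas.
Round 4: Mei 66, Nadia 70. Nadia has a majority.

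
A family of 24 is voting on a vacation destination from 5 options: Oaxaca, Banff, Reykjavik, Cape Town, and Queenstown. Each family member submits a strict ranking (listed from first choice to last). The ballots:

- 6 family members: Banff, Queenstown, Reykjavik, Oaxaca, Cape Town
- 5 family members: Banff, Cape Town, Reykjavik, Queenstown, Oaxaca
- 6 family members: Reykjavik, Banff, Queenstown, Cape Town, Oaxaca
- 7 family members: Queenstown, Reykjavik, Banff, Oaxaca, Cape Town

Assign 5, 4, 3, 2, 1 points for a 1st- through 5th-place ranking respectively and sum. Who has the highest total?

Banff

Oaxaca: 6·2 + 5·1 + 6·1 + 7·2 = 37
Banff: 6·5 + 5·5 + 6·4 + 7·3 = 100
Reykjavik: 6·3 + 5·3 + 6·5 + 7·4 = 91
Cape Town: 6·1 + 5·4 + 6·2 + 7·1 = 45
Queenstown: 6·4 + 5·2 + 6·3 + 7·5 = 87
Banff has the highest Borda score (100).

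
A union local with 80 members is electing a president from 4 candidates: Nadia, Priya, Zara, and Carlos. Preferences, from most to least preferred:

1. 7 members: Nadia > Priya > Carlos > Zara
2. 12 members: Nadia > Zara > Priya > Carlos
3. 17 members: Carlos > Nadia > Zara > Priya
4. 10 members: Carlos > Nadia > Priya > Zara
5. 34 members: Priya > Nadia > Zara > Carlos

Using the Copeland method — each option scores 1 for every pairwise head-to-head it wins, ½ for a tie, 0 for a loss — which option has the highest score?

Nadia: beats Priya, Zara, and Carlos → score 3.
Priya: beats Zara and Carlos; loses to Nadia → score 2.
Zara: beats Carlos; loses to Nadia and Priya → score 1.
Carlos: loses to Nadia, Priya, and Zara → score 0.
Nadia has the best pairwise record.

Nadia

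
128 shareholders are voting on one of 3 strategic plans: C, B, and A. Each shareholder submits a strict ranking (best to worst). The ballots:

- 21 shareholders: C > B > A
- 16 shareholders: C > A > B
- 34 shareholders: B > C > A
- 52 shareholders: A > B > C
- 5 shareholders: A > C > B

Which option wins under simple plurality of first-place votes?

A

First-place votes: C 37, B 34, A 57.
A has the most first-place votes.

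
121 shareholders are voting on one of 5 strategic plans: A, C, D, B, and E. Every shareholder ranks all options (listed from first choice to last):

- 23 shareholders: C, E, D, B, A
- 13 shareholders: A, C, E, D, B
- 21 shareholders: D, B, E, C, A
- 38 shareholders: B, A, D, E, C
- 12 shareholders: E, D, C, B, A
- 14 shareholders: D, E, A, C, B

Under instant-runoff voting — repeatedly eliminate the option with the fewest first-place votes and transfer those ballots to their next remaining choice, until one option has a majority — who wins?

D

Round 1: A 13, C 23, D 35, B 38, E 12. Eliminate E.
Round 2: A 13, C 23, D 47, B 38. Eliminate A.
Round 3: C 36, D 47, B 38. Eliminate C.
Round 4: D 83, B 38. D has a majority.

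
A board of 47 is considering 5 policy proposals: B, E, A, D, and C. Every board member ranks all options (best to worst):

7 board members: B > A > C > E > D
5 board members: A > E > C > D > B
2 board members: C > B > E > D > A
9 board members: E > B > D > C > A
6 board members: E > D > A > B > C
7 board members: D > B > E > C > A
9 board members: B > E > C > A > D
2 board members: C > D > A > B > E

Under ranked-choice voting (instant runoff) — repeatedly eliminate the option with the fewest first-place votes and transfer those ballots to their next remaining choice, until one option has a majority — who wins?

B

Round 1: B 16, E 15, A 5, D 7, C 4. Eliminate C.
Round 2: B 18, E 15, A 5, D 9. Eliminate A.
Round 3: B 18, E 20, D 9. Eliminate D.
Round 4: B 27, E 20. B has a majority.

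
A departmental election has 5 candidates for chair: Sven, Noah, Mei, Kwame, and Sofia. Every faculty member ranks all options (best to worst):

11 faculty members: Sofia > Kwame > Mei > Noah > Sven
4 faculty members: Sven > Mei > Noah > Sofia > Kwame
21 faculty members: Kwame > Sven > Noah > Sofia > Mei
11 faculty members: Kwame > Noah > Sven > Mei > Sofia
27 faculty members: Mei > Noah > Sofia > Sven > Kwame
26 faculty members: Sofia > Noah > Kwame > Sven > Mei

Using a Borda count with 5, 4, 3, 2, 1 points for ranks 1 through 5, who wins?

Sven: 11·1 + 4·5 + 21·4 + 11·3 + 27·2 + 26·2 = 254
Noah: 11·2 + 4·3 + 21·3 + 11·4 + 27·4 + 26·4 = 353
Mei: 11·3 + 4·4 + 21·1 + 11·2 + 27·5 + 26·1 = 253
Kwame: 11·4 + 4·1 + 21·5 + 11·5 + 27·1 + 26·3 = 313
Sofia: 11·5 + 4·2 + 21·2 + 11·1 + 27·3 + 26·5 = 327
Noah has the highest Borda score (353).

Noah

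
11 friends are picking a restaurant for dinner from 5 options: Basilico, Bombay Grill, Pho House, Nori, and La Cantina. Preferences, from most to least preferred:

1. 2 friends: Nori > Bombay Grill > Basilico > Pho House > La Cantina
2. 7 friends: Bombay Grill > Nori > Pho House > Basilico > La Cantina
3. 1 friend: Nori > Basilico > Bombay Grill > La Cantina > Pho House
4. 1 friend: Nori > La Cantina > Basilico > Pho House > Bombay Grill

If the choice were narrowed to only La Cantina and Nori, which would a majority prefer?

Voters preferring La Cantina to Nori: 0; preferring Nori to La Cantina: 11.
Nori wins the head-to-head.

Nori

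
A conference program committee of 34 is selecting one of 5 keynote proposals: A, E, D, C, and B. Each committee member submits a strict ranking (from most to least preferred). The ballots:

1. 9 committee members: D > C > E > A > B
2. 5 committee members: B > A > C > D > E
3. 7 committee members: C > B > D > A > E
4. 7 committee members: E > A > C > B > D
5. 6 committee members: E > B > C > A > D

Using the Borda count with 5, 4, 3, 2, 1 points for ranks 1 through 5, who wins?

C

A: 9·2 + 5·4 + 7·2 + 7·4 + 6·2 = 92
E: 9·3 + 5·1 + 7·1 + 7·5 + 6·5 = 104
D: 9·5 + 5·2 + 7·3 + 7·1 + 6·1 = 89
C: 9·4 + 5·3 + 7·5 + 7·3 + 6·3 = 125
B: 9·1 + 5·5 + 7·4 + 7·2 + 6·4 = 100
C has the highest Borda score (125).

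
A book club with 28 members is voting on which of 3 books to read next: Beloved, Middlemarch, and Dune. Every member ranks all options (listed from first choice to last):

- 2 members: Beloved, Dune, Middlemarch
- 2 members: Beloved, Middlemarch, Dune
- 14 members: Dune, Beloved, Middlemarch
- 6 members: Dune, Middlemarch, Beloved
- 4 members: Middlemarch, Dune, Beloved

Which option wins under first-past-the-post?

Dune

First-place votes: Beloved 4, Middlemarch 4, Dune 20.
Dune has the most first-place votes.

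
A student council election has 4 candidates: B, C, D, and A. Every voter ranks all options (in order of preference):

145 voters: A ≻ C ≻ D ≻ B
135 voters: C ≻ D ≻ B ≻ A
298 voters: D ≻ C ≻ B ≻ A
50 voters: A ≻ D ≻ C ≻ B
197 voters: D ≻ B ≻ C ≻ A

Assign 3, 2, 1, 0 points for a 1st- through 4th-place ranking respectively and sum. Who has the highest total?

D

B: 145·0 + 135·1 + 298·1 + 50·0 + 197·2 = 827
C: 145·2 + 135·3 + 298·2 + 50·1 + 197·1 = 1538
D: 145·1 + 135·2 + 298·3 + 50·2 + 197·3 = 2000
A: 145·3 + 135·0 + 298·0 + 50·3 + 197·0 = 585
D has the highest Borda score (2000).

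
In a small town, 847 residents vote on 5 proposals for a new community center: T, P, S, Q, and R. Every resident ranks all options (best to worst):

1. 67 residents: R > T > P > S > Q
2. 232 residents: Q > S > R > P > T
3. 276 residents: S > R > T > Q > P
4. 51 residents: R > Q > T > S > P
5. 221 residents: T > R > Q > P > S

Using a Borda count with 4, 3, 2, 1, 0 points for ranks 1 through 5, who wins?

R

T: 67·3 + 232·0 + 276·2 + 51·2 + 221·4 = 1739
P: 67·2 + 232·1 + 276·0 + 51·0 + 221·1 = 587
S: 67·1 + 232·3 + 276·4 + 51·1 + 221·0 = 1918
Q: 67·0 + 232·4 + 276·1 + 51·3 + 221·2 = 1799
R: 67·4 + 232·2 + 276·3 + 51·4 + 221·3 = 2427
R has the highest Borda score (2427).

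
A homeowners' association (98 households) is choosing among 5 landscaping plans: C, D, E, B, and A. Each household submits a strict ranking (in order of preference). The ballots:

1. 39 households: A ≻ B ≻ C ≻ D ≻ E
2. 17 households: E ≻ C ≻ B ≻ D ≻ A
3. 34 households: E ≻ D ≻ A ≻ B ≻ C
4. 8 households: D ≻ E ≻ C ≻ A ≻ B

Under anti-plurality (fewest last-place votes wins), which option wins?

Last-place votes: C 34, D 0, E 39, B 8, A 17.
D is ranked last by the fewest voters, so D wins.

D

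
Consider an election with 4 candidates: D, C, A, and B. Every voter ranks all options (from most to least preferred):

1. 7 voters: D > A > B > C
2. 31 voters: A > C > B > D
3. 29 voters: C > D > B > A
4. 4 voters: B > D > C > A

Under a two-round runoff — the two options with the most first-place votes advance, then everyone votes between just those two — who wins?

A

Round 1 first-place votes: D 7, C 29, A 31, B 4.
A and C advance.
Runoff: A is preferred to C by 38 voters; C by 33.
A wins the runoff.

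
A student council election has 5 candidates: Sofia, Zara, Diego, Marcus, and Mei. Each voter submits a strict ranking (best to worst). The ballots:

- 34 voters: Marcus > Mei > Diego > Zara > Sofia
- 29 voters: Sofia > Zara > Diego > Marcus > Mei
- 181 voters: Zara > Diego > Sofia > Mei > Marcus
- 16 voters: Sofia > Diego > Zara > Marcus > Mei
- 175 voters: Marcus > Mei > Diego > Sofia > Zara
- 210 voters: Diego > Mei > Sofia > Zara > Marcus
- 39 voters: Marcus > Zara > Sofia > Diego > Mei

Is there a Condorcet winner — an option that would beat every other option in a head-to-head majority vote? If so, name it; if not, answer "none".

Diego

Diego vs Sofia: 600–84 for Diego.
Diego vs Zara: 435–249 for Diego.
Diego vs Marcus: 436–248 for Diego.
Diego vs Mei: 475–209 for Diego.
Diego beats every other option head-to-head.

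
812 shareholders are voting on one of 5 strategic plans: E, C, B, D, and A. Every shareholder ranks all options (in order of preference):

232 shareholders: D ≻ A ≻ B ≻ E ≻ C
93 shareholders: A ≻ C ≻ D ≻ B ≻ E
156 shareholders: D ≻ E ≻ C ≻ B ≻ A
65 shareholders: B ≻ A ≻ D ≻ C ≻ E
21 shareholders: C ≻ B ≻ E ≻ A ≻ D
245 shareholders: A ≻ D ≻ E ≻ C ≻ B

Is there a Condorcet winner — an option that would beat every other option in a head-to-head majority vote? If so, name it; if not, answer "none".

A vs E: 635–177 for A.
A vs C: 635–177 for A.
A vs B: 570–242 for A.
A vs D: 424–388 for A.
A beats every other option head-to-head.

A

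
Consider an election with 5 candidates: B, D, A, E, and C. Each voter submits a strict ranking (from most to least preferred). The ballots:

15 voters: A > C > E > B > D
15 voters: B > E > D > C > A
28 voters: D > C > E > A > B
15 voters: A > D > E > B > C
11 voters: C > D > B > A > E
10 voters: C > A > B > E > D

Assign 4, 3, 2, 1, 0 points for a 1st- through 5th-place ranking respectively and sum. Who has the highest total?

B: 15·1 + 15·4 + 28·0 + 15·1 + 11·2 + 10·2 = 132
D: 15·0 + 15·2 + 28·4 + 15·3 + 11·3 + 10·0 = 220
A: 15·4 + 15·0 + 28·1 + 15·4 + 11·1 + 10·3 = 189
E: 15·2 + 15·3 + 28·2 + 15·2 + 11·0 + 10·1 = 171
C: 15·3 + 15·1 + 28·3 + 15·0 + 11·4 + 10·4 = 228
C has the highest Borda score (228).

C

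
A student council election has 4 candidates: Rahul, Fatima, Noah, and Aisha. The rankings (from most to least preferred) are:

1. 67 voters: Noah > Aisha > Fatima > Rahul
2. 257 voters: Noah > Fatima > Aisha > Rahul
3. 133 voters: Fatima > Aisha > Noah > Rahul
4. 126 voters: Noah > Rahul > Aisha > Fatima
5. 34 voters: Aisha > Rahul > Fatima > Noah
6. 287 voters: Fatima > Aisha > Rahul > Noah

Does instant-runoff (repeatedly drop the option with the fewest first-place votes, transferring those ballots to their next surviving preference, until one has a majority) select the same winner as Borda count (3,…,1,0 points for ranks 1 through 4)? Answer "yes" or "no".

Instant-runoff — R1 Rahul 0, Fatima 420, Noah 450, Aisha 34 (Rahul out); R2 Fatima 420, Noah 450, Aisha 34 (Aisha out); R3 Fatima 454, Noah 450 (Fatima winner). Winner: Fatima.
Borda — scores: Rahul 607, Fatima 1875, Noah 1483, Aisha 1459. Winner: Fatima.
The two methods agree.

yes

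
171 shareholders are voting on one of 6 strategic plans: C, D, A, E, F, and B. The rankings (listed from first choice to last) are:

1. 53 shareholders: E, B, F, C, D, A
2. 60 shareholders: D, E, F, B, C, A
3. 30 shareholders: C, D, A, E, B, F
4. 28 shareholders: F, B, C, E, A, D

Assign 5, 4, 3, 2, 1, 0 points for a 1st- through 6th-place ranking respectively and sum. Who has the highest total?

E

C: 53·2 + 60·1 + 30·5 + 28·3 = 400
D: 53·1 + 60·5 + 30·4 + 28·0 = 473
A: 53·0 + 60·0 + 30·3 + 28·1 = 118
E: 53·5 + 60·4 + 30·2 + 28·2 = 621
F: 53·3 + 60·3 + 30·0 + 28·5 = 479
B: 53·4 + 60·2 + 30·1 + 28·4 = 474
E has the highest Borda score (621).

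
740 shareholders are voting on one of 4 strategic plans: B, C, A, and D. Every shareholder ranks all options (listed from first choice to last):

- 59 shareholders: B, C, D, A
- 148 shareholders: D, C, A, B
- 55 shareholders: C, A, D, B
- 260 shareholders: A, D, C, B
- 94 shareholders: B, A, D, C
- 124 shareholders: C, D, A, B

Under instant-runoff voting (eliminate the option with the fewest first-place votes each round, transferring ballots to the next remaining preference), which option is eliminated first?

Round 1: B 153, C 179, A 260, D 148. Eliminate D.

D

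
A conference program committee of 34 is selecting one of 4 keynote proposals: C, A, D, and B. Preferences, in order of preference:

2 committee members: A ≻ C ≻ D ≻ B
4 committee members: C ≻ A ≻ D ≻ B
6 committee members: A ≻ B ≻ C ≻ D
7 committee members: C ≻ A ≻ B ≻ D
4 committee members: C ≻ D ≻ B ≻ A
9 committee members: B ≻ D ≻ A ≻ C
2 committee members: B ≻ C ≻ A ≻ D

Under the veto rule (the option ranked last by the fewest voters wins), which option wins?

Last-place votes: C 9, A 4, D 15, B 6.
A is ranked last by the fewest voters, so A wins.

A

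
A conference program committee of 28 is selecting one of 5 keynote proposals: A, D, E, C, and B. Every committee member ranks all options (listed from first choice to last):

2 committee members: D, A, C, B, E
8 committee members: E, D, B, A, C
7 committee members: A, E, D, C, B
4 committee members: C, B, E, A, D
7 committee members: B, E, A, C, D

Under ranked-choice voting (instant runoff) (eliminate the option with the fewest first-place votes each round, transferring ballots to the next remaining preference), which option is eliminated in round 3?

E

Round 1: A 7, D 2, E 8, C 4, B 7. Eliminate D.
Round 2: A 9, E 8, C 4, B 7. Eliminate C.
Round 3: A 9, E 8, B 11. Eliminate E.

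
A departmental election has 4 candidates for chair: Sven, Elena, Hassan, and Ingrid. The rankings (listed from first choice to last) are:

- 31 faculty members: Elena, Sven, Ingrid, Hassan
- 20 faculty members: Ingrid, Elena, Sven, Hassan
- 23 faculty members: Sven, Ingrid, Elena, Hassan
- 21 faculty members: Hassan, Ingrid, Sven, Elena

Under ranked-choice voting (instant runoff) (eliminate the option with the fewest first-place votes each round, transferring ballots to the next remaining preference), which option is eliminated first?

Ingrid

Round 1: Sven 23, Elena 31, Hassan 21, Ingrid 20. Eliminate Ingrid.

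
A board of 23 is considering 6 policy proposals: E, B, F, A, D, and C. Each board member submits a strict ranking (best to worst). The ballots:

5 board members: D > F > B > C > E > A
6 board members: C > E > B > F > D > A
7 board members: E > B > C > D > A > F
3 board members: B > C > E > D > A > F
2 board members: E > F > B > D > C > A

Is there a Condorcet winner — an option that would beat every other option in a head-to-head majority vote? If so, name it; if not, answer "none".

none

Checking pairwise contests:
C beats E 14–9.
E beats B 15–8.
E beats F 18–5.
E beats A 23–0.
E beats D 18–5.
B beats C 17–6.
Every option loses at least one head-to-head, so there is no Condorcet winner.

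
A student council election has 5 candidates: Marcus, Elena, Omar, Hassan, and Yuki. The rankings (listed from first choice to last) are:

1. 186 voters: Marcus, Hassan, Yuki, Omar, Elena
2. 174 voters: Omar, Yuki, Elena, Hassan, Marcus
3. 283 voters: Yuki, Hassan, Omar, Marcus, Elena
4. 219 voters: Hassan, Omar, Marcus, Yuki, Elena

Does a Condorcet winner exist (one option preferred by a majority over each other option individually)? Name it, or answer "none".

Yuki vs Marcus: 457–405 for Yuki.
Yuki vs Elena: 862–0 for Yuki.
Yuki vs Omar: 469–393 for Yuki.
Yuki vs Hassan: 457–405 for Yuki.
Yuki beats every other option head-to-head.

Yuki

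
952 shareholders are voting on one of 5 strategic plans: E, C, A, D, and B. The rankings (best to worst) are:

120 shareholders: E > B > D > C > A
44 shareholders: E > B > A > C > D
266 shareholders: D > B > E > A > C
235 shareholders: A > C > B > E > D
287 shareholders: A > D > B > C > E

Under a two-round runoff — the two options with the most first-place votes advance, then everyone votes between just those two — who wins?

A

Round 1 first-place votes: E 164, C 0, A 522, D 266, B 0.
A and D advance.
Runoff: A is preferred to D by 566 voters; D by 386.
A wins the runoff.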